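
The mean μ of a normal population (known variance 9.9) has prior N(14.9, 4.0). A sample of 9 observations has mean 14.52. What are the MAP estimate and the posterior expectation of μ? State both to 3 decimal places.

μ_MAP = 14.602, E[μ|data] = 14.602

Posterior for μ is Normal. Precision-weighted mean: (1/4.0·14.9 + 9/9.9·14.52) / (1/4.0 + 9/9.9) = 14.602.
A Normal posterior is symmetric, so mode = mean.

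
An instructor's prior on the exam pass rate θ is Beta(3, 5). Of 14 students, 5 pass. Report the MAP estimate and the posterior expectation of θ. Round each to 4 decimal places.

θ_MAP = 0.3500, E[θ|data] = 0.3636

Posterior: Beta(3+5, 5+9) = Beta(8, 14).
Mode = (8−1)/(8+14−2) = 7/20 = 0.3500.
Mean = 8/(8+14) = 8/22 = 0.3636.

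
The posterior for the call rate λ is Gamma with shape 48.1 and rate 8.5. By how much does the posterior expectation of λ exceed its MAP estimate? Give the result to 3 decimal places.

Mode = (α−1)/β = 47.1/8.5 = 5.541.
Mean = α/β = 48.1/8.5 = 5.659.
Difference = 5.659 − 5.541 = 0.118.

0.118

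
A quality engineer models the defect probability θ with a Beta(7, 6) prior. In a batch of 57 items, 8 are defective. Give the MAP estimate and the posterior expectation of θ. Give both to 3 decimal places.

MAP: 0.206. Posterior mean: 0.214.

Posterior: Beta(7+8, 6+49) = Beta(15, 55).
Mode = (15−1)/(15+55−2) = 14/68 = 0.206.
Mean = 15/(15+55) = 15/70 = 0.214.
The mean is pulled above the mode by the posterior's right skew.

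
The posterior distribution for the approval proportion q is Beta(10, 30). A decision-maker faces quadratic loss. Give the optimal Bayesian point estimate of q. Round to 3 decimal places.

0.250

Mode = (10−1)/(10+30−2) = 9/38 = 0.237.
Mean = 10/(10+30) = 10/40 = 0.250.
Quadratic loss ⇒ the optimal estimator is the posterior mean.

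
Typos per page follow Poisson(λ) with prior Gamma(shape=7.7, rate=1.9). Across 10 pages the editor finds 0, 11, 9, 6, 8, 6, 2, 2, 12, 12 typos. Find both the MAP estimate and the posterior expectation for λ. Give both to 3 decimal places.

MAP: 6.277. Posterior mean: 6.361.

Σ counts = 68. Posterior: Gamma(shape = 7.7+68 = 75.7, rate = 1.9+10 = 11.9).
Mode = (α−1)/β = 74.7/11.9 = 6.277.
Mean = α/β = 75.7/11.9 = 6.361.
Mean > mode: the posterior has a right tail.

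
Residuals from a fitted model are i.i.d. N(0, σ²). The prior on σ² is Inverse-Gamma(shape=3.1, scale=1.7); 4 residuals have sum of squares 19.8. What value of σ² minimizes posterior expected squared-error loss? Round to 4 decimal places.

2.8293

Posterior: Inverse-Gamma(shape = 3.1+4/2 = 5.1, scale = 1.7+19.8/2 = 11.6).
Mode = β/(α+1) = 11.6/6.1 = 1.9016.
Mean = β/(α−1) = 11.6/4.1 = 2.8293.
Squared-error loss ⇒ the optimal estimator is the posterior mean.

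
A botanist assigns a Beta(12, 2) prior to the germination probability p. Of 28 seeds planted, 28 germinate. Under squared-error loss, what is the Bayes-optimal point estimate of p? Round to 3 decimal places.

Posterior: Beta(12+28, 2+0) = Beta(40, 2).
Mode = (40−1)/(40+2−2) = 39/40 = 0.975.
Mean = 40/(40+2) = 40/42 = 0.952.
Squared-error loss ⇒ the optimal estimator is the posterior mean.

0.952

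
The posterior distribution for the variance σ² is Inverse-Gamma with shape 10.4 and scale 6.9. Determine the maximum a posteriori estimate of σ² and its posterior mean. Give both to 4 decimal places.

MAP = 0.6053, posterior mean = 0.7340

Mode = β/(α+1) = 6.9/11.4 = 0.6053.
Mean = β/(α−1) = 6.9/9.4 = 0.7340.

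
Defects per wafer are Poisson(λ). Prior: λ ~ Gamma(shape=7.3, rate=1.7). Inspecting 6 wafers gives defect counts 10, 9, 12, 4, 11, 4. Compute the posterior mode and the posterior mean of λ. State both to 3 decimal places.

Σ counts = 50. Posterior: Gamma(shape = 7.3+50 = 57.3, rate = 1.7+6 = 7.7).
Mode = (α−1)/β = 56.3/7.7 = 7.312.
Mean = α/β = 57.3/7.7 = 7.442.

posterior mode = 7.312, posterior mean = 7.442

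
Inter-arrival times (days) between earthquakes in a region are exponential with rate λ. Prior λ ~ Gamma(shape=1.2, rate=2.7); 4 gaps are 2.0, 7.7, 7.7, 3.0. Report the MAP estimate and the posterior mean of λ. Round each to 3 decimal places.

Σ times = 20.4. Posterior: Gamma(shape = 1.2+4 = 5.2, rate = 2.7+20.4 = 23.1).
Mode = (α−1)/β = 4.2/23.1 = 0.182.
Mean = α/β = 5.2/23.1 = 0.225.

MAP = 0.182; posterior mean = 0.225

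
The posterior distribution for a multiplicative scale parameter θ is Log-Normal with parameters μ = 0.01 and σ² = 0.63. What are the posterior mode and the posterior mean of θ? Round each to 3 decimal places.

MAP = 0.538; posterior mean = 1.384

Mode = exp(μ − σ²) = exp(-0.62) = 0.538.
Mean = exp(μ + σ²/2) = exp(0.325) = 1.384.
The posterior is right-skewed, so the mean exceeds the mode.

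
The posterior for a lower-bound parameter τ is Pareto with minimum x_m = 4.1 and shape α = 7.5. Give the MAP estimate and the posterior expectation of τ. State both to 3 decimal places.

MAP = 4.100, posterior mean = 4.731

The Pareto density is strictly decreasing on [x_m, ∞), so the mode is x_m = 4.100.
Mean = α·x_m/(α−1) = 7.5·4.1/6.5 = 4.731.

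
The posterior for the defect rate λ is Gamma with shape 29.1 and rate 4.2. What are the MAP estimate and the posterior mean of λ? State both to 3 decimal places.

Mode = (α−1)/β = 28.1/4.2 = 6.690.
Mean = α/β = 29.1/4.2 = 6.929.
The posterior is right-skewed, so the mean exceeds the mode.

MAP = 6.690, posterior mean = 6.929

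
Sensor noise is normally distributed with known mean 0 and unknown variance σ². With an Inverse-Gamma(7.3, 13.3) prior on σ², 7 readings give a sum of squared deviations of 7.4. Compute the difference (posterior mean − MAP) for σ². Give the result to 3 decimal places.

Posterior: Inverse-Gamma(shape = 7.3+7/2 = 10.8, scale = 13.3+7.4/2 = 17.0).
Mode = β/(α+1) = 17.0/11.8 = 1.441.
Mean = β/(α−1) = 17.0/9.8 = 1.735.
Difference = 1.735 − 1.441 = 0.294.
The posterior is right-skewed, so the mean exceeds the mode.

0.294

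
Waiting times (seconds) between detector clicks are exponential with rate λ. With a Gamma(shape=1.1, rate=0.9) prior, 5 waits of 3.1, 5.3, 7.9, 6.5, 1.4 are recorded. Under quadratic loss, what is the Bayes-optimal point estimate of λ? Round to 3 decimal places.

Σ times = 24.2. Posterior: Gamma(shape = 1.1+5 = 6.1, rate = 0.9+24.2 = 25.1).
Mode = (α−1)/β = 5.1/25.1 = 0.203.
Mean = α/β = 6.1/25.1 = 0.243.
Quadratic loss ⇒ the optimal estimator is the posterior mean.

0.243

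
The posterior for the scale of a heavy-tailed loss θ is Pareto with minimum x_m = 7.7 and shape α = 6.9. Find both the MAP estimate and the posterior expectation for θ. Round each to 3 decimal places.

The Pareto density is strictly decreasing on [x_m, ∞), so the mode is x_m = 7.700.
Mean = α·x_m/(α−1) = 6.9·7.7/5.9 = 9.005.

MAP = 7.700, posterior mean = 9.005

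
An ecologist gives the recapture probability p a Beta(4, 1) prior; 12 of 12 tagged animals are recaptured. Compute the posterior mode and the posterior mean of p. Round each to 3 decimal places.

Posterior: Beta(4+12, 1+0) = Beta(16, 1).
Since β = 1 ≤ 1 and α > 1, the Beta density is monotone increasing on [0,1]; the mode is at 1.
Mean = 16/(16+1) = 0.941.

MAP = 1.000, posterior mean = 0.941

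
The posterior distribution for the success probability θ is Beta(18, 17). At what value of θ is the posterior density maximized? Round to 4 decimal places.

Mode = (18−1)/(18+17−2) = 17/33 = 0.5152.
Mean = 18/(18+17) = 18/35 = 0.5143.
This is the posterior mode — the MAP estimate.

0.5152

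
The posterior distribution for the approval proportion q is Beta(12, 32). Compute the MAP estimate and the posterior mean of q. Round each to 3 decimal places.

MAP = 0.262; posterior mean = 0.273

Mode = (12−1)/(12+32−2) = 11/42 = 0.262.
Mean = 12/(12+32) = 12/44 = 0.273.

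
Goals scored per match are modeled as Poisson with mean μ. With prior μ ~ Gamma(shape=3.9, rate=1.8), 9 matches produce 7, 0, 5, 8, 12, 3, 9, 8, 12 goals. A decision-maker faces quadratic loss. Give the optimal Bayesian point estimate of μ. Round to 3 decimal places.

Σ counts = 64. Posterior: Gamma(shape = 3.9+64 = 67.9, rate = 1.8+9 = 10.8).
Mode = (α−1)/β = 66.9/10.8 = 6.194.
Mean = α/β = 67.9/10.8 = 6.287.
Quadratic loss ⇒ the optimal estimator is the posterior mean.

6.287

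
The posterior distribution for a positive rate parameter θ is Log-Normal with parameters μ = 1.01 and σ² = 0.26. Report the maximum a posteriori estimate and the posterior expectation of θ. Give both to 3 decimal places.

Mode = exp(μ − σ²) = exp(0.75) = 2.117.
Mean = exp(μ + σ²/2) = exp(1.140) = 3.127.

MAP = 2.117, posterior mean = 3.127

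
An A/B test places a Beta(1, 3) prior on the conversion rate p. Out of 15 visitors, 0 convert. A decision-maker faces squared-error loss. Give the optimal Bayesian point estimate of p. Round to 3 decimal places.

Posterior: Beta(1+0, 3+15) = Beta(1, 18).
Since α = 1 ≤ 1 and β > 1, the Beta density is monotone decreasing on [0,1]; the mode is at 0.
Mean = 1/(1+18) = 0.053.
Squared-error loss ⇒ the optimal estimator is the posterior mean.

0.053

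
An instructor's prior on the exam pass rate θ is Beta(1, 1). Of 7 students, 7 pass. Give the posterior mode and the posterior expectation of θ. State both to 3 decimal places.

MAP: 1.000. Posterior mean: 0.889.

Posterior: Beta(1+7, 1+0) = Beta(8, 1).
Since β = 1 ≤ 1 and α > 1, the Beta density is monotone increasing on [0,1]; the mode is at 1.
Mean = 8/(8+1) = 0.889.
Mode > mean: the posterior has a left tail.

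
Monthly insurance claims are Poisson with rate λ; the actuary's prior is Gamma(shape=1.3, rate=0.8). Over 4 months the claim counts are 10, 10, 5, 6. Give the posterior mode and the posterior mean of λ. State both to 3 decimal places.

Σ counts = 31. Posterior: Gamma(shape = 1.3+31 = 32.3, rate = 0.8+4 = 4.8).
Mode = (α−1)/β = 31.3/4.8 = 6.521.
Mean = α/β = 32.3/4.8 = 6.729.

MAP = 6.521, posterior mean = 6.729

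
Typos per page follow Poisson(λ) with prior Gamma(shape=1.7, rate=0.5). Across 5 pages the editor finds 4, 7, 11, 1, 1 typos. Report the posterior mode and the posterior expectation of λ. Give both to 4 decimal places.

Σ counts = 24. Posterior: Gamma(shape = 1.7+24 = 25.7, rate = 0.5+5 = 5.5).
Mode = (α−1)/β = 24.7/5.5 = 4.4909.
Mean = α/β = 25.7/5.5 = 4.6727.

posterior mode = 4.4909, posterior expectation = 4.6727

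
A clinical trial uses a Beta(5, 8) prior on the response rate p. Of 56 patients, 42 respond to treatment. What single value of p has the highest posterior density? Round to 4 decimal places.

Posterior: Beta(5+42, 8+14) = Beta(47, 22).
Mode = (47−1)/(47+22−2) = 46/67 = 0.6866.
Mean = 47/(47+22) = 47/69 = 0.6812.
This is the posterior mode — the MAP estimate.

0.6866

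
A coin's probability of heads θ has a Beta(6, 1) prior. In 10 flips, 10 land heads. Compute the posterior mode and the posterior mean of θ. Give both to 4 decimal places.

MAP = 1.0000; posterior mean = 0.9412

Posterior: Beta(6+10, 1+0) = Beta(16, 1).
Since β = 1 ≤ 1 and α > 1, the Beta density is monotone increasing on [0,1]; the mode is at 1.
Mean = 16/(16+1) = 0.9412.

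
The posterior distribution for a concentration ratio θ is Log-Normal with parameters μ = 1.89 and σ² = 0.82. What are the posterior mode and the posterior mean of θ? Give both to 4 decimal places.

posterior mode = 2.9154, posterior mean = 9.9742

Mode = exp(μ − σ²) = exp(1.07) = 2.9154.
Mean = exp(μ + σ²/2) = exp(2.300) = 9.9742.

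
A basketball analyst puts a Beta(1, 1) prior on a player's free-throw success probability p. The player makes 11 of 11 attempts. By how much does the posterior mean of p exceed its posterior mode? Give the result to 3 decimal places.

Posterior: Beta(1+11, 1+0) = Beta(12, 1).
Since β = 1 ≤ 1 and α > 1, the Beta density is monotone increasing on [0,1]; the mode is at 1.
Mean = 12/(12+1) = 0.923.
Difference = 0.923 − 1.000 = -0.077.
The posterior is left-skewed, so the mode exceeds the mean.

-0.077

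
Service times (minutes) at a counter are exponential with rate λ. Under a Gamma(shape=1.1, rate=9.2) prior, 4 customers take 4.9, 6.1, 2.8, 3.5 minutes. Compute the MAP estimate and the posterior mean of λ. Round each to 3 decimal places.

λ_MAP = 0.155, E[λ|data] = 0.192

Σ times = 17.3. Posterior: Gamma(shape = 1.1+4 = 5.1, rate = 9.2+17.3 = 26.5).
Mode = (α−1)/β = 4.1/26.5 = 0.155.
Mean = α/β = 5.1/26.5 = 0.192.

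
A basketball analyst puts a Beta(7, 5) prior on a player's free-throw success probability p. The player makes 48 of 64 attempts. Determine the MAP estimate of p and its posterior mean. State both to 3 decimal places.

Posterior: Beta(7+48, 5+16) = Beta(55, 21).
Mode = (55−1)/(55+21−2) = 54/74 = 0.730.
Mean = 55/(55+21) = 55/76 = 0.724.
Mode > mean: the posterior has a left tail.

MAP: 0.730. Posterior mean: 0.724.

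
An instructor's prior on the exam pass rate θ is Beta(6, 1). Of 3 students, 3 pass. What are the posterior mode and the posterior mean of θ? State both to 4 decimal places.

Posterior: Beta(6+3, 1+0) = Beta(9, 1).
Since β = 1 ≤ 1 and α > 1, the Beta density is monotone increasing on [0,1]; the mode is at 1.
Mean = 9/(9+1) = 0.9000.
The mean is pulled below the mode by the posterior's left skew.

posterior mode = 1.0000, posterior mean = 0.9000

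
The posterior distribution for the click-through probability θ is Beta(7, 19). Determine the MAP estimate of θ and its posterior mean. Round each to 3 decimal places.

Mode = (7−1)/(7+19−2) = 6/24 = 0.250.
Mean = 7/(7+19) = 7/26 = 0.269.
Mean > mode: the posterior has a right tail.

MAP: 0.250. Posterior mean: 0.269.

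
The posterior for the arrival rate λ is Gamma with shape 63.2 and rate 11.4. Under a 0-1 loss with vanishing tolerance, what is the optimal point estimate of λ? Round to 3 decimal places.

5.456

Mode = (α−1)/β = 62.2/11.4 = 5.456.
Mean = α/β = 63.2/11.4 = 5.544.
This is the posterior mode — the MAP estimate.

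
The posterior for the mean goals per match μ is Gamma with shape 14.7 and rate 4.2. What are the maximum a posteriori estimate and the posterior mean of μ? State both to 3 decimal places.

Mode = (α−1)/β = 13.7/4.2 = 3.262.
Mean = α/β = 14.7/4.2 = 3.500.

maximum a posteriori estimate = 3.262, posterior mean = 3.500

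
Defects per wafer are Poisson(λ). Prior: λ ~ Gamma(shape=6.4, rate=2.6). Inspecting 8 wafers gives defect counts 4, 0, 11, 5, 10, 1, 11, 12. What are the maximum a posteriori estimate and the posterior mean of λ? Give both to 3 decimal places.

Σ counts = 54. Posterior: Gamma(shape = 6.4+54 = 60.4, rate = 2.6+8 = 10.6).
Mode = (α−1)/β = 59.4/10.6 = 5.604.
Mean = α/β = 60.4/10.6 = 5.698.
Right-skewed posterior ⇒ mode < mean.

maximum a posteriori estimate = 5.604, posterior mean = 5.698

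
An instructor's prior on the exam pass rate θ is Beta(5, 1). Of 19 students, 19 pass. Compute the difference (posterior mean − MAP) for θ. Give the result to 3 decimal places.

Posterior: Beta(5+19, 1+0) = Beta(24, 1).
Since β = 1 ≤ 1 and α > 1, the Beta density is monotone increasing on [0,1]; the mode is at 1.
Mean = 24/(24+1) = 0.960.
Difference = 0.960 − 1.000 = -0.040.

-0.040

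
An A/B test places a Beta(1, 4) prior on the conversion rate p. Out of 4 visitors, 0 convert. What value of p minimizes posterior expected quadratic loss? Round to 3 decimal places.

0.111

Posterior: Beta(1+0, 4+4) = Beta(1, 8).
Since α = 1 ≤ 1 and β > 1, the Beta density is monotone decreasing on [0,1]; the mode is at 0.
Mean = 1/(1+8) = 0.111.
Quadratic loss ⇒ the optimal estimator is the posterior mean.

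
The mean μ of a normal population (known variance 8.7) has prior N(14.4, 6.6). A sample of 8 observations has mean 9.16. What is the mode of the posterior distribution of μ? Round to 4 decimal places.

Posterior for μ is Normal. Precision-weighted mean: (1/6.6·14.4 + 8/8.7·9.16) / (1/6.6 + 8/8.7) = 9.9013.
A Normal posterior is symmetric, so mode = mean.
This is the posterior mode — the MAP estimate.

9.9013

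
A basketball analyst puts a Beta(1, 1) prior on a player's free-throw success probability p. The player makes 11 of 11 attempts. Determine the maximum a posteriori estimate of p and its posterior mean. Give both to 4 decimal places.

Posterior: Beta(1+11, 1+0) = Beta(12, 1).
Since β = 1 ≤ 1 and α > 1, the Beta density is monotone increasing on [0,1]; the mode is at 1.
Mean = 12/(12+1) = 0.9231.

MAP = 1.0000; posterior mean = 0.9231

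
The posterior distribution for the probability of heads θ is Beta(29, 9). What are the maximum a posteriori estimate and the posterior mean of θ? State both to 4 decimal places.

MAP: 0.7778. Posterior mean: 0.7632.

Mode = (29−1)/(29+9−2) = 28/36 = 0.7778.
Mean = 29/(29+9) = 29/38 = 0.7632.
The posterior is left-skewed, so the mode exceeds the mean.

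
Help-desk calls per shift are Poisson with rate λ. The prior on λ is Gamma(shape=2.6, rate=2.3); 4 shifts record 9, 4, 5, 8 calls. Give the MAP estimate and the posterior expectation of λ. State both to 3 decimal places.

Σ counts = 26. Posterior: Gamma(shape = 2.6+26 = 28.6, rate = 2.3+4 = 6.3).
Mode = (α−1)/β = 27.6/6.3 = 4.381.
Mean = α/β = 28.6/6.3 = 4.540.
Mean > mode: the posterior has a right tail.

MAP = 4.381; posterior mean = 4.540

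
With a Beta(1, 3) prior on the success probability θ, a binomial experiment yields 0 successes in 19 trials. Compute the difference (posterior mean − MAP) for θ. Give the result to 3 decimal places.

0.043

Posterior: Beta(1+0, 3+19) = Beta(1, 22).
Since α = 1 ≤ 1 and β > 1, the Beta density is monotone decreasing on [0,1]; the mode is at 0.
Mean = 1/(1+22) = 0.043.
Difference = 0.043 − 0.000 = 0.043.
Mean > mode: the posterior has a right tail.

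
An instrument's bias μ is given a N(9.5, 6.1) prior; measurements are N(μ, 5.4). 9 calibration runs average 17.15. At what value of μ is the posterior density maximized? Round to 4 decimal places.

16.4649

Posterior for μ is Normal. Precision-weighted mean: (1/6.1·9.5 + 9/5.4·17.15) / (1/6.1 + 9/5.4) = 16.4649.
A Normal posterior is symmetric, so mode = mean.
This is the posterior mode — the MAP estimate.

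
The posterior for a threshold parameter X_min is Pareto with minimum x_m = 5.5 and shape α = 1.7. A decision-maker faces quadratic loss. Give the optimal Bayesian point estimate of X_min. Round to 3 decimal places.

13.357

The Pareto density is strictly decreasing on [x_m, ∞), so the mode is x_m = 5.500.
Mean = α·x_m/(α−1) = 1.7·5.5/0.7 = 13.357.
Quadratic loss ⇒ the optimal estimator is the posterior mean.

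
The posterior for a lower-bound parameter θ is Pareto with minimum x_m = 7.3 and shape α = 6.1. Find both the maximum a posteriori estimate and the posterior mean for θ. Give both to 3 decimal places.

MAP = 7.300; posterior mean = 8.731

The Pareto density is strictly decreasing on [x_m, ∞), so the mode is x_m = 7.300.
Mean = α·x_m/(α−1) = 6.1·7.3/5.1 = 8.731.
The posterior is right-skewed, so the mean exceeds the mode.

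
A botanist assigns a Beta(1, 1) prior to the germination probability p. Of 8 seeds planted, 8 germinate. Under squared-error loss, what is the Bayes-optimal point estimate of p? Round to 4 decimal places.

0.9000

Posterior: Beta(1+8, 1+0) = Beta(9, 1).
Since β = 1 ≤ 1 and α > 1, the Beta density is monotone increasing on [0,1]; the mode is at 1.
Mean = 9/(9+1) = 0.9000.
Squared-error loss ⇒ the optimal estimator is the posterior mean.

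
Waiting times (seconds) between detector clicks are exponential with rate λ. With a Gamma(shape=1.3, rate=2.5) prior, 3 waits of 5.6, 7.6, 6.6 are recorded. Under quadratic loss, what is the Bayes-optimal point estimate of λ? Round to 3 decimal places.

0.193

Σ times = 19.8. Posterior: Gamma(shape = 1.3+3 = 4.3, rate = 2.5+19.8 = 22.3).
Mode = (α−1)/β = 3.3/22.3 = 0.148.
Mean = α/β = 4.3/22.3 = 0.193.
Quadratic loss ⇒ the optimal estimator is the posterior mean.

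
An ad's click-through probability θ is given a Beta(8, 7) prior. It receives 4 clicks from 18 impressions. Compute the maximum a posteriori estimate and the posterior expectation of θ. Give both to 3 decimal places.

Posterior: Beta(8+4, 7+14) = Beta(12, 21).
Mode = (12−1)/(12+21−2) = 11/31 = 0.355.
Mean = 12/(12+21) = 12/33 = 0.364.

MAP = 0.355, posterior mean = 0.364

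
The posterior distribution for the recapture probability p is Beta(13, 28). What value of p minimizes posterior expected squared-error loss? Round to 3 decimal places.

Mode = (13−1)/(13+28−2) = 12/39 = 0.308.
Mean = 13/(13+28) = 13/41 = 0.317.
Squared-error loss ⇒ the optimal estimator is the posterior mean.

0.317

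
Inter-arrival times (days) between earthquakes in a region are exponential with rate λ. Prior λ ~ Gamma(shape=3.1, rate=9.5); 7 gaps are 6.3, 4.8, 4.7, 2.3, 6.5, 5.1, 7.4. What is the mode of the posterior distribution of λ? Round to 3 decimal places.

0.195

Σ times = 37.1. Posterior: Gamma(shape = 3.1+7 = 10.1, rate = 9.5+37.1 = 46.6).
Mode = (α−1)/β = 9.1/46.6 = 0.195.
Mean = α/β = 10.1/46.6 = 0.217.
This is the posterior mode — the MAP estimate.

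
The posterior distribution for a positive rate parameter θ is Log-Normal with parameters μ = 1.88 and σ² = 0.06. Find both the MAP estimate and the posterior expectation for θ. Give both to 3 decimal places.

MAP = 6.172; posterior mean = 6.753

Mode = exp(μ − σ²) = exp(1.82) = 6.172.
Mean = exp(μ + σ²/2) = exp(1.910) = 6.753.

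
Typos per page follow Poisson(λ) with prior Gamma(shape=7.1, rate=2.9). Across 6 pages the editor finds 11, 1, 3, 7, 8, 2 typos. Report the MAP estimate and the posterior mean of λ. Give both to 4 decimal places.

MAP = 4.2809; posterior mean = 4.3933

Σ counts = 32. Posterior: Gamma(shape = 7.1+32 = 39.1, rate = 2.9+6 = 8.9).
Mode = (α−1)/β = 38.1/8.9 = 4.2809.
Mean = α/β = 39.1/8.9 = 4.3933.
Right-skewed posterior ⇒ mode < mean.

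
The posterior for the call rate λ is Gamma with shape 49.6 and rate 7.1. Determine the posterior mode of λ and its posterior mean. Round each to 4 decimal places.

Mode = (α−1)/β = 48.6/7.1 = 6.8451.
Mean = α/β = 49.6/7.1 = 6.9859.
Right-skewed posterior ⇒ mode < mean.

MAP = 6.8451; posterior mean = 6.9859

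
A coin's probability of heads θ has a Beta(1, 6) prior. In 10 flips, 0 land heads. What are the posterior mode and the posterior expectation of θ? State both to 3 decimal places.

Posterior: Beta(1+0, 6+10) = Beta(1, 16).
Since α = 1 ≤ 1 and β > 1, the Beta density is monotone decreasing on [0,1]; the mode is at 0.
Mean = 1/(1+16) = 0.059.

MAP = 0.000; posterior mean = 0.059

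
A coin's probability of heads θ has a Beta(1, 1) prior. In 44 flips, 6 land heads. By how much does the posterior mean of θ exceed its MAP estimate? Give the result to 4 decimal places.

0.0158

Posterior: Beta(1+6, 1+38) = Beta(7, 39).
Mode = (7−1)/(7+39−2) = 6/44 = 0.1364.
Mean = 7/(7+39) = 7/46 = 0.1522.
Difference = 0.1522 − 0.1364 = 0.0158.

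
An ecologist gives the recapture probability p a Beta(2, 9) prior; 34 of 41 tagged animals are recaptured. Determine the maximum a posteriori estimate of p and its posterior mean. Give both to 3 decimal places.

Posterior: Beta(2+34, 9+7) = Beta(36, 16).
Mode = (36−1)/(36+16−2) = 35/50 = 0.700.
Mean = 36/(36+16) = 36/52 = 0.692.
The posterior is left-skewed, so the mode exceeds the mean.

p_MAP = 0.700, E[p|data] = 0.692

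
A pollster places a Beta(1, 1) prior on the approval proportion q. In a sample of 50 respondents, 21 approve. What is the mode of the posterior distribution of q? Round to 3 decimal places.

Posterior: Beta(1+21, 1+29) = Beta(22, 30).
Mode = (22−1)/(22+30−2) = 21/50 = 0.420.
With a flat prior the MAP equals the MLE, 21/50.
Mean = 22/(22+30) = 22/52 = 0.423.
This is the posterior mode — the MAP estimate.

0.420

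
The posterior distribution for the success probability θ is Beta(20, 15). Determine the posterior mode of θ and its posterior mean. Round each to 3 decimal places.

MAP = 0.576, posterior mean = 0.571

Mode = (20−1)/(20+15−2) = 19/33 = 0.576.
Mean = 20/(20+15) = 20/35 = 0.571.
Mode > mean: the posterior has a left tail.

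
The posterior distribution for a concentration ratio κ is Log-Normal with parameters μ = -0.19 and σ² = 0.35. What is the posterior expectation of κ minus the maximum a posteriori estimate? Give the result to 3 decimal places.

0.402

Mode = exp(μ − σ²) = exp(-0.54) = 0.583.
Mean = exp(μ + σ²/2) = exp(-0.015) = 0.985.
Difference = 0.985 − 0.583 = 0.402.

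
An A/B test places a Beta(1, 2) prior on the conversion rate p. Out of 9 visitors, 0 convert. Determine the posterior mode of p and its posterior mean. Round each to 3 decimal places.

MAP: 0.000. Posterior mean: 0.083.

Posterior: Beta(1+0, 2+9) = Beta(1, 11).
Since α = 1 ≤ 1 and β > 1, the Beta density is monotone decreasing on [0,1]; the mode is at 0.
Mean = 1/(1+11) = 0.083.
Mean > mode: the posterior has a right tail.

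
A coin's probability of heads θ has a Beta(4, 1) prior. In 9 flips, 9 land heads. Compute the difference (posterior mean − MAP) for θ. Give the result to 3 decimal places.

Posterior: Beta(4+9, 1+0) = Beta(13, 1).
Since β = 1 ≤ 1 and α > 1, the Beta density is monotone increasing on [0,1]; the mode is at 1.
Mean = 13/(13+1) = 0.929.
Difference = 0.929 − 1.000 = -0.071.

-0.071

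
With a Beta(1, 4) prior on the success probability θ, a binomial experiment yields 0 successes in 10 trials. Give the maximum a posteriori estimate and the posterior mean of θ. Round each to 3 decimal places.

MAP: 0.000. Posterior mean: 0.067.

Posterior: Beta(1+0, 4+10) = Beta(1, 14).
Since α = 1 ≤ 1 and β > 1, the Beta density is monotone decreasing on [0,1]; the mode is at 0.
Mean = 1/(1+14) = 0.067.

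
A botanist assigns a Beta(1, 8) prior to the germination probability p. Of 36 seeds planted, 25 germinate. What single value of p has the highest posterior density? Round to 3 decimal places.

Posterior: Beta(1+25, 8+11) = Beta(26, 19).
Mode = (26−1)/(26+19−2) = 25/43 = 0.581.
Mean = 26/(26+19) = 26/45 = 0.578.
This is the posterior mode — the MAP estimate.

0.581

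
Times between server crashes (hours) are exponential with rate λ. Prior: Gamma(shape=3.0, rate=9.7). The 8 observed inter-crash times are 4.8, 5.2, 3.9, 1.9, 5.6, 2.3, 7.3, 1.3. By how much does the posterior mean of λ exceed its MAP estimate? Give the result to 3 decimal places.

Σ times = 32.3. Posterior: Gamma(shape = 3.0+8 = 11.0, rate = 9.7+32.3 = 42.0).
Mode = (α−1)/β = 10.0/42.0 = 0.238.
Mean = α/β = 11.0/42.0 = 0.262.
Difference = 0.262 − 0.238 = 0.024.

0.024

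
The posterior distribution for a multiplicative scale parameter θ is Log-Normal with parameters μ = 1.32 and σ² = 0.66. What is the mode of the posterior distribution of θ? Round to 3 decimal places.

Mode = exp(μ − σ²) = exp(0.66) = 1.935.
Mean = exp(μ + σ²/2) = exp(1.650) = 5.207.
This is the posterior mode — the MAP estimate.

1.935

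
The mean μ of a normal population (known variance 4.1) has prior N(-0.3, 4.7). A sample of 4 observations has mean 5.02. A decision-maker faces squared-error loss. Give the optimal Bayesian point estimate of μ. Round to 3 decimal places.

Posterior for μ is Normal. Precision-weighted mean: (1/4.7·-0.3 + 4/4.1·5.02) / (1/4.7 + 4/4.1) = 4.068.
A Normal posterior is symmetric, so mode = mean.
Squared-error loss ⇒ the optimal estimator is the posterior mean.

4.068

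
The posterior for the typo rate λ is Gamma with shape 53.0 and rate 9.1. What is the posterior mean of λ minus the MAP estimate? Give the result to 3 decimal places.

Mode = (α−1)/β = 52.0/9.1 = 5.714.
Mean = α/β = 53.0/9.1 = 5.824.
Difference = 5.824 − 5.714 = 0.110.

0.110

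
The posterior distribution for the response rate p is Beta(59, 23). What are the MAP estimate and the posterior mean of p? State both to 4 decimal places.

MAP estimate = 0.7250, posterior mean = 0.7195

Mode = (59−1)/(59+23−2) = 58/80 = 0.7250.
Mean = 59/(59+23) = 59/82 = 0.7195.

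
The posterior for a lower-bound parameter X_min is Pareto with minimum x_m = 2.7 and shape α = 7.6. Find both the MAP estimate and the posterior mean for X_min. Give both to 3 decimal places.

MAP = 2.700, posterior mean = 3.109

The Pareto density is strictly decreasing on [x_m, ∞), so the mode is x_m = 2.700.
Mean = α·x_m/(α−1) = 7.6·2.7/6.6 = 3.109.
Mean > mode: the posterior has a right tail.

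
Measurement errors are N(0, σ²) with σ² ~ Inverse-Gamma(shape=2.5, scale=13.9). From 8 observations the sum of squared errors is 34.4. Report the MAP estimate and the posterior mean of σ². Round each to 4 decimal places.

MAP estimate = 4.1467, posterior mean = 5.6545

Posterior: Inverse-Gamma(shape = 2.5+8/2 = 6.5, scale = 13.9+34.4/2 = 31.1).
Mode = β/(α+1) = 31.1/7.5 = 4.1467.
Mean = β/(α−1) = 31.1/5.5 = 5.6545.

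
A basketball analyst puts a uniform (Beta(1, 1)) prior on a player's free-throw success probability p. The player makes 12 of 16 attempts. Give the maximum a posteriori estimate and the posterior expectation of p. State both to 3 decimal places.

Posterior: Beta(1+12, 1+4) = Beta(13, 5).
Mode = (13−1)/(13+5−2) = 12/16 = 0.750.
Mean = 13/(13+5) = 13/18 = 0.722.
Left-skewed posterior ⇒ mean < mode.

maximum a posteriori estimate = 0.750, posterior expectation = 0.722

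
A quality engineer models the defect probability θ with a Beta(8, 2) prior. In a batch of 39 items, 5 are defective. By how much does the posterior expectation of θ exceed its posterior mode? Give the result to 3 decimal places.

Posterior: Beta(8+5, 2+34) = Beta(13, 36).
Mode = (13−1)/(13+36−2) = 12/47 = 0.255.
Mean = 13/(13+36) = 13/49 = 0.265.
Difference = 0.265 − 0.255 = 0.010.

0.010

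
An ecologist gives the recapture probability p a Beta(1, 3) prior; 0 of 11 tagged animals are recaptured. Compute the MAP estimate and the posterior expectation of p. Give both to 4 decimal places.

Posterior: Beta(1+0, 3+11) = Beta(1, 14).
Since α = 1 ≤ 1 and β > 1, the Beta density is monotone decreasing on [0,1]; the mode is at 0.
Mean = 1/(1+14) = 0.0667.

MAP = 0.0000; posterior mean = 0.0667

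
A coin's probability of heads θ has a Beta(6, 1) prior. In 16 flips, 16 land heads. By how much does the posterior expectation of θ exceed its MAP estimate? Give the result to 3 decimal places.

Posterior: Beta(6+16, 1+0) = Beta(22, 1).
Since β = 1 ≤ 1 and α > 1, the Beta density is monotone increasing on [0,1]; the mode is at 1.
Mean = 22/(22+1) = 0.957.
Difference = 0.957 − 1.000 = -0.043.
The posterior is left-skewed, so the mode exceeds the mean.

-0.043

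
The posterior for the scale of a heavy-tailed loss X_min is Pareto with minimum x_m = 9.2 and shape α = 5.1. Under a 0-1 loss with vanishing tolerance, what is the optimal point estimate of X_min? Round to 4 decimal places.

The Pareto density is strictly decreasing on [x_m, ∞), so the mode is x_m = 9.2000.
Mean = α·x_m/(α−1) = 5.1·9.2/4.1 = 11.4439.
This is the posterior mode — the MAP estimate.

9.2000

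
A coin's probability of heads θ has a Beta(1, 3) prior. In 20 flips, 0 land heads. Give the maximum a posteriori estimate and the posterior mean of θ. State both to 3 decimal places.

Posterior: Beta(1+0, 3+20) = Beta(1, 23).
Since α = 1 ≤ 1 and β > 1, the Beta density is monotone decreasing on [0,1]; the mode is at 0.
Mean = 1/(1+23) = 0.042.
Mean > mode: the posterior has a right tail.

θ_MAP = 0.000, E[θ|data] = 0.042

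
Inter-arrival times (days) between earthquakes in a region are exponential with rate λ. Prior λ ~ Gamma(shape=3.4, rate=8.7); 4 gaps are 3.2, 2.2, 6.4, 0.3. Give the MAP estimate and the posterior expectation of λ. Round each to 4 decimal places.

λ_MAP = 0.3077, E[λ|data] = 0.3558

Σ times = 12.1. Posterior: Gamma(shape = 3.4+4 = 7.4, rate = 8.7+12.1 = 20.8).
Mode = (α−1)/β = 6.4/20.8 = 0.3077.
Mean = α/β = 7.4/20.8 = 0.3558.
The mean is pulled above the mode by the posterior's right skew.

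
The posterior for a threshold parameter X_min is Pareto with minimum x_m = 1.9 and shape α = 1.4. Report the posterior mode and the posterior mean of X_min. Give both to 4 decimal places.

MAP = 1.9000; posterior mean = 6.6500

The Pareto density is strictly decreasing on [x_m, ∞), so the mode is x_m = 1.9000.
Mean = α·x_m/(α−1) = 1.4·1.9/0.4 = 6.6500.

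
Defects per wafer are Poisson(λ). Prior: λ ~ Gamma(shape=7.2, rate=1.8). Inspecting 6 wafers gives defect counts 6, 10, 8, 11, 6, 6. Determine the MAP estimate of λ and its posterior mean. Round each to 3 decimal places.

Σ counts = 47. Posterior: Gamma(shape = 7.2+47 = 54.2, rate = 1.8+6 = 7.8).
Mode = (α−1)/β = 53.2/7.8 = 6.821.
Mean = α/β = 54.2/7.8 = 6.949.

λ_MAP = 6.821, E[λ|data] = 6.949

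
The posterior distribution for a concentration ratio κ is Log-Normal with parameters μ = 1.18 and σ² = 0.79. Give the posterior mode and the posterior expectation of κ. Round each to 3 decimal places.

posterior mode = 1.477, posterior expectation = 4.831

Mode = exp(μ − σ²) = exp(0.39) = 1.477.
Mean = exp(μ + σ²/2) = exp(1.575) = 4.831.
Right-skewed posterior ⇒ mode < mean.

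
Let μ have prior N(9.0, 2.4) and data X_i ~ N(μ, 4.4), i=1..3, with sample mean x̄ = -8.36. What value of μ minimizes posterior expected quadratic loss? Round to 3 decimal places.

Posterior for μ is Normal. Precision-weighted mean: (1/2.4·9.0 + 3/4.4·-8.36) / (1/2.4 + 3/4.4) = -1.775.
A Normal posterior is symmetric, so mode = mean.
Quadratic loss ⇒ the optimal estimator is the posterior mean.

-1.775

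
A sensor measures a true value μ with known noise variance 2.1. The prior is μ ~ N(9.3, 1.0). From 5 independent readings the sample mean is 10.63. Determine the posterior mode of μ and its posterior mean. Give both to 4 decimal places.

posterior mode = 10.2366, posterior mean = 10.2366

Posterior for μ is Normal. Precision-weighted mean: (1/1.0·9.3 + 5/2.1·10.63) / (1/1.0 + 5/2.1) = 10.2366.
A Normal posterior is symmetric, so mode = mean.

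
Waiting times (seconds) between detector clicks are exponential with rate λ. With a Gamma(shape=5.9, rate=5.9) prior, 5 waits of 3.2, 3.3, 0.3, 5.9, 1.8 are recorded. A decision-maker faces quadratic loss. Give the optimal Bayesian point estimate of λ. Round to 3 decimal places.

Σ times = 14.5. Posterior: Gamma(shape = 5.9+5 = 10.9, rate = 5.9+14.5 = 20.4).
Mode = (α−1)/β = 9.9/20.4 = 0.485.
Mean = α/β = 10.9/20.4 = 0.534.
Quadratic loss ⇒ the optimal estimator is the posterior mean.

0.534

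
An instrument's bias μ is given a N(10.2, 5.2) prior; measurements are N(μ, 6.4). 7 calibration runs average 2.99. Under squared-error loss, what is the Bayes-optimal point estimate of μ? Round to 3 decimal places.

Posterior for μ is Normal. Precision-weighted mean: (1/5.2·10.2 + 7/6.4·2.99) / (1/5.2 + 7/6.4) = 4.068.
A Normal posterior is symmetric, so mode = mean.
Squared-error loss ⇒ the optimal estimator is the posterior mean.

4.068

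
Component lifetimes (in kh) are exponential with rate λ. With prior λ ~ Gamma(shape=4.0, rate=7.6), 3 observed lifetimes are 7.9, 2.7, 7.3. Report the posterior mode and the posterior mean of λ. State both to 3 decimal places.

MAP = 0.235; posterior mean = 0.275

Σ times = 17.9. Posterior: Gamma(shape = 4.0+3 = 7.0, rate = 7.6+17.9 = 25.5).
Mode = (α−1)/β = 6.0/25.5 = 0.235.
Mean = α/β = 7.0/25.5 = 0.275.
The mean is pulled above the mode by the posterior's right skew.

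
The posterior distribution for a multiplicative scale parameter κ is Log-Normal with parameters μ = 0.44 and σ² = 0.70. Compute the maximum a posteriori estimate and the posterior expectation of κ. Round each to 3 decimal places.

Mode = exp(μ − σ²) = exp(-0.26) = 0.771.
Mean = exp(μ + σ²/2) = exp(0.790) = 2.203.
Mean > mode: the posterior has a right tail.

MAP = 0.771, posterior mean = 2.203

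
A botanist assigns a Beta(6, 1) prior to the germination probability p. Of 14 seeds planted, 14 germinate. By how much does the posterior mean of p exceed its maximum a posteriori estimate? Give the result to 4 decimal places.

-0.0476

Posterior: Beta(6+14, 1+0) = Beta(20, 1).
Since β = 1 ≤ 1 and α > 1, the Beta density is monotone increasing on [0,1]; the mode is at 1.
Mean = 20/(20+1) = 0.9524.
Difference = 0.9524 − 1.0000 = -0.0476.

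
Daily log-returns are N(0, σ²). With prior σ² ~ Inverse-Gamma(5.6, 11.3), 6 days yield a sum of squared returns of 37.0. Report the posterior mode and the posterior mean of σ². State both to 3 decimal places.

posterior mode = 3.104, posterior mean = 3.921

Posterior: Inverse-Gamma(shape = 5.6+6/2 = 8.6, scale = 11.3+37.0/2 = 29.8).
Mode = β/(α+1) = 29.8/9.6 = 3.104.
Mean = β/(α−1) = 29.8/7.6 = 3.921.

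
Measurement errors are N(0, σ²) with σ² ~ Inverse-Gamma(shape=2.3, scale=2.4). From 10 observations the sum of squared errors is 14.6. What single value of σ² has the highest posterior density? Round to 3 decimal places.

Posterior: Inverse-Gamma(shape = 2.3+10/2 = 7.3, scale = 2.4+14.6/2 = 9.7).
Mode = β/(α+1) = 9.7/8.3 = 1.169.
Mean = β/(α−1) = 9.7/6.3 = 1.540.
This is the posterior mode — the MAP estimate.

1.169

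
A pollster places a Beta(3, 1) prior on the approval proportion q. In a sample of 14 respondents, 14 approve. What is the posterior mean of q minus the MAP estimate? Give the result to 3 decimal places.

Posterior: Beta(3+14, 1+0) = Beta(17, 1).
Since β = 1 ≤ 1 and α > 1, the Beta density is monotone increasing on [0,1]; the mode is at 1.
Mean = 17/(17+1) = 0.944.
Difference = 0.944 − 1.000 = -0.056.
The posterior is left-skewed, so the mode exceeds the mean.

-0.056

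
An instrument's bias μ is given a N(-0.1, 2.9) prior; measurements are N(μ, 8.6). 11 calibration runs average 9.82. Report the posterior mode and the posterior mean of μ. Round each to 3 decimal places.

posterior mode = 7.714, posterior mean = 7.714

Posterior for μ is Normal. Precision-weighted mean: (1/2.9·-0.1 + 11/8.6·9.82) / (1/2.9 + 11/8.6) = 7.714.
A Normal posterior is symmetric, so mode = mean.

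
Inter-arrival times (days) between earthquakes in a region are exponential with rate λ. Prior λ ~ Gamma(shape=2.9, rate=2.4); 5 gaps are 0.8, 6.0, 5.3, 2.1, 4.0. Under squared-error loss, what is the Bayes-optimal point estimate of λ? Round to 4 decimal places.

Σ times = 18.2. Posterior: Gamma(shape = 2.9+5 = 7.9, rate = 2.4+18.2 = 20.6).
Mode = (α−1)/β = 6.9/20.6 = 0.3350.
Mean = α/β = 7.9/20.6 = 0.3835.
Squared-error loss ⇒ the optimal estimator is the posterior mean.

0.3835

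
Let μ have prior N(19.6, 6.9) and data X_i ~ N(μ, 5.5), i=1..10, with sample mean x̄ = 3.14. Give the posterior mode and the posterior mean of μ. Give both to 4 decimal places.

MAP: 4.3552. Posterior mean: 4.3552.

Posterior for μ is Normal. Precision-weighted mean: (1/6.9·19.6 + 10/5.5·3.14) / (1/6.9 + 10/5.5) = 4.3552.
A Normal posterior is symmetric, so mode = mean.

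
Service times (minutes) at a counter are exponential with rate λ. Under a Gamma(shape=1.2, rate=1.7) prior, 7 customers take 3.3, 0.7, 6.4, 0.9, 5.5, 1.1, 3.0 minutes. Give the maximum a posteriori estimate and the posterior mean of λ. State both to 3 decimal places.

λ_MAP = 0.319, E[λ|data] = 0.363

Σ times = 20.9. Posterior: Gamma(shape = 1.2+7 = 8.2, rate = 1.7+20.9 = 22.6).
Mode = (α−1)/β = 7.2/22.6 = 0.319.
Mean = α/β = 8.2/22.6 = 0.363.
Mean > mode: the posterior has a right tail.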